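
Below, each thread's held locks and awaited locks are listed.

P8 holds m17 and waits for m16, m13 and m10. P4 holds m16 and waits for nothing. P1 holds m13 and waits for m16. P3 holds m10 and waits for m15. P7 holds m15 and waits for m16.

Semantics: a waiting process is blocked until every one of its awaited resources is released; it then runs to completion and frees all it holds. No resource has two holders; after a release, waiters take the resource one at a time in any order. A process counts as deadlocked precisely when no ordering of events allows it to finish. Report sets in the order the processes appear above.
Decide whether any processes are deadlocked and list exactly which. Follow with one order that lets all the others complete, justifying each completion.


The deadlocked set is empty.
Key observation: every chain of waits terminates; starting from the processes that wait on nothing, all the rest unlock in turn.
A valid finishing order for the others: P4, P7, P3, P1, P8.
Check, step by step:
  P4 waits on nothing -> runs at once and releases m16
  P7 waits on m16 — all released -> runs and releases m15
  P3 waits on m15 — all released -> runs and releases m10
  P1 waits on m16 — all released -> runs and releases m13
  P8 waits on m16, m13 and m10 — all released -> runs and releases m17


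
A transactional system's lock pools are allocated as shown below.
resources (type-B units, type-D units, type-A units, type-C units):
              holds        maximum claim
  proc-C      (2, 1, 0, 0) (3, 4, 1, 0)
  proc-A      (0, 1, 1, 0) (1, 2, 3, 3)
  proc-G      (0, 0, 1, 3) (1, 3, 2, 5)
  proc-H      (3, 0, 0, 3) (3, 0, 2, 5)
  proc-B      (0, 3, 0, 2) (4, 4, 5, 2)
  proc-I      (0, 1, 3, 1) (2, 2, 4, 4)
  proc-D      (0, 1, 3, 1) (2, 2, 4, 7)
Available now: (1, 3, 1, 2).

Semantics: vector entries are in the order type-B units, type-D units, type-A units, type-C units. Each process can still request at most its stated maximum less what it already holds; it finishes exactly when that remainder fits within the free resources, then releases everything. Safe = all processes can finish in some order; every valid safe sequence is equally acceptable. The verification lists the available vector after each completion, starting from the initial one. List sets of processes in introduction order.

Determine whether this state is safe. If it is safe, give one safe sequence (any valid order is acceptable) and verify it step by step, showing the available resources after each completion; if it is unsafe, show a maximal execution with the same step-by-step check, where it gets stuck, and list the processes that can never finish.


SAFE. One safe sequence: proc-G, proc-H, proc-C, proc-I, proc-A, proc-B, proc-D.
Key observation: the first exact fit in this order is proc-G — it needs (1, 3, 1, 2) with (1, 3, 1, 2) free, meeting a requested resource to the last unit.
Verifying each step:
  pool = (1, 3, 1, 2)
  proc-G: need (1, 3, 1, 2) fits (1, 3, 1, 2); releases (0, 0, 1, 3), pool now (1, 3, 2, 5)
  proc-H: need (0, 0, 2, 2) fits (1, 3, 2, 5); releases (3, 0, 0, 3), pool now (4, 3, 2, 8)
  proc-C: need (1, 3, 1, 0) fits (4, 3, 2, 8); releases (2, 1, 0, 0), pool now (6, 4, 2, 8)
  proc-I: need (2, 1, 1, 3) fits (6, 4, 2, 8); releases (0, 1, 3, 1), pool now (6, 5, 5, 9)
  proc-A: need (1, 1, 2, 3) fits (6, 5, 5, 9); releases (0, 1, 1, 0), pool now (6, 6, 6, 9)
  proc-B: need (4, 1, 5, 0) fits (6, 6, 6, 9); releases (0, 3, 0, 2), pool now (6, 9, 6, 11)
  proc-D: need (2, 1, 1, 6) fits (6, 9, 6, 11); releases (0, 1, 3, 1), pool now (6, 10, 9, 12)


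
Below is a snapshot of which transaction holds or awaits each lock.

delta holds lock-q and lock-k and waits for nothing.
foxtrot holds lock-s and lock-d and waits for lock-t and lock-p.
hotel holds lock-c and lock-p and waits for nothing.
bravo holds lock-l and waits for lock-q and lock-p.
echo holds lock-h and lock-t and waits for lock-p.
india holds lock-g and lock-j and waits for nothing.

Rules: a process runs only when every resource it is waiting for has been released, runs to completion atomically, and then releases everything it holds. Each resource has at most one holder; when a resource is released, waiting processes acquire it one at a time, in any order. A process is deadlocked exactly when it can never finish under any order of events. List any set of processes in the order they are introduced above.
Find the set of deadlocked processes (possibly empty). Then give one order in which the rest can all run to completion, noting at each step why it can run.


The deadlocked set is empty.
Key observation: no waiting chain loops back on itself — every chain ends at a process that waits on nothing, so everyone eventually runs.
A valid finishing order for the others: delta, hotel, echo, india, foxtrot, bravo.
Verifying each step:
  run delta (it waits on nothing); releases lock-q and lock-k
  run hotel (it waits on nothing); releases lock-c and lock-p
  run echo (all its waits — lock-p — are resolved); releases lock-h and lock-t
  run india (it waits on nothing); releases lock-g and lock-j
  run foxtrot (all its waits — lock-t and lock-p — are resolved); releases lock-s and lock-d
  run bravo (all its waits — lock-q and lock-p — are resolved); releases lock-l


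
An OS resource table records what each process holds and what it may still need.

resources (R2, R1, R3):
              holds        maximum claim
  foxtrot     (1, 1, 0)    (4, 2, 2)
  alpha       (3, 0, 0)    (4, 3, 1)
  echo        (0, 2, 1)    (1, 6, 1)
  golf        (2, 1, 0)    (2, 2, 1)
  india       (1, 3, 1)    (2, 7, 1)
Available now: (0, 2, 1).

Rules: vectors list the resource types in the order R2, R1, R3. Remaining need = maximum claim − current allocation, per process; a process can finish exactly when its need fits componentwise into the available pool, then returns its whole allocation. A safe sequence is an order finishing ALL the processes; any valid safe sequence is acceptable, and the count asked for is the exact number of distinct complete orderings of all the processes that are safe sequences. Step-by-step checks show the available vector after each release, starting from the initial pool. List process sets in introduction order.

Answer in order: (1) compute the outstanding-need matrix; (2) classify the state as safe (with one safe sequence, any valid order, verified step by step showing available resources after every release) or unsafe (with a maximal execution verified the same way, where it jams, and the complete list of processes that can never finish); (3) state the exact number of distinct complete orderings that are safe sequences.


(1) Need matrix, components ordered R2, R1, R3:
  foxtrot: (3, 1, 2)
  alpha: (1, 3, 1)
  echo: (1, 4, 0)
  golf: (0, 1, 1)
  india: (1, 4, 0)
(2) UNSAFE — no complete ordering exists.
Key observation: after golf, alpha the pool peaks at (5, 3, 1), and each blocked process is short somewhere: foxtrot on R3; echo on R1; india on R1.
A maximal execution: golf, alpha — then nothing else fits. Check, step by step:
  pool = (0, 2, 1)
  golf needs (0, 1, 1) <= (0, 2, 1) -> finishes; pool += (2, 1, 0) = (2, 3, 1)
  alpha needs (1, 3, 1) <= (2, 3, 1) -> finishes; pool += (3, 0, 0) = (5, 3, 1)
  blocked: foxtrot wants (3, 1, 2), pool (5, 3, 1) — not enough R3
  blocked: echo wants (1, 4, 0), pool (5, 3, 1) — not enough R1
  blocked: india wants (1, 4, 0), pool (5, 3, 1) — not enough R1
Never able to finish: foxtrot, echo and india.
(3) Exactly 0 of the possible complete orderings are safe sequences.


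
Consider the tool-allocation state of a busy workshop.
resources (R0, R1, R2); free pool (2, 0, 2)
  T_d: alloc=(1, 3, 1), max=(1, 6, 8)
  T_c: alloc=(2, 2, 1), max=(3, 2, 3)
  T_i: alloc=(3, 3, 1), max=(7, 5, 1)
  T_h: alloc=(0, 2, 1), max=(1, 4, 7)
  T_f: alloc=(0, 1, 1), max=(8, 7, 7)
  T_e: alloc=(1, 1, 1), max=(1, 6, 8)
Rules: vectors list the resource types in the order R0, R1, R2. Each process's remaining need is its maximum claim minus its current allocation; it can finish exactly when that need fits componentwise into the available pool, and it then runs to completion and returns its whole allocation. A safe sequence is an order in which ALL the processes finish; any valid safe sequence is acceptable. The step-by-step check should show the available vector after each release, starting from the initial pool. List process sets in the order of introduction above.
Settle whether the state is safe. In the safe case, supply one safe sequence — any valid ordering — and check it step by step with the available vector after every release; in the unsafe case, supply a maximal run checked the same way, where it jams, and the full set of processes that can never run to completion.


UNSAFE — no complete ordering exists.
Key observation: the wall is R2: completing T_c, T_i brings the pool only to (7, 5, 4), and all the rest need more.
Going as far as possible: T_c, T_i; after that, nothing fits. Walking it through:
  pool = (2, 0, 2)
  T_c: need (1, 0, 2) fits (2, 0, 2); releases (2, 2, 1), pool now (4, 2, 3)
  T_i: need (4, 2, 0) fits (4, 2, 3); releases (3, 3, 1), pool now (7, 5, 4)
  T_d still needs (0, 3, 7) but only (7, 5, 4) is free — short on R2
  T_h still needs (1, 2, 6) but only (7, 5, 4) is free — short on R2
  T_f still needs (8, 6, 6) but only (7, 5, 4) is free — short on R0, R1 and R2
  T_e still needs (0, 5, 7) but only (7, 5, 4) is free — short on R2
Processes that can never finish: T_d, T_h, T_f and T_e.


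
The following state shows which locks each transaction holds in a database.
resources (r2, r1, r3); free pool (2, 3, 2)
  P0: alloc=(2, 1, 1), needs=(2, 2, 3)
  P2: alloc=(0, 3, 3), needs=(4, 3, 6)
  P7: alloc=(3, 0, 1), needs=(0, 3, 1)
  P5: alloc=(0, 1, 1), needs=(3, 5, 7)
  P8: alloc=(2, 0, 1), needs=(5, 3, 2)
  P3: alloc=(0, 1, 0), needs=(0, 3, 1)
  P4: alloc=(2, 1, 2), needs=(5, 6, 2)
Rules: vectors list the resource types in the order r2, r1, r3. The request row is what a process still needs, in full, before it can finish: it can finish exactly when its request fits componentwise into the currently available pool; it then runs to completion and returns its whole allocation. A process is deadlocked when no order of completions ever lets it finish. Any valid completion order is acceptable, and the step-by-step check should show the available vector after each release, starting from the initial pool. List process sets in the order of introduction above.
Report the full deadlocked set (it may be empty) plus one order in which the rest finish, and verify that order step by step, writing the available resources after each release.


The deadlocked set is P2, P5 and P4.
Key observation: after P7, P0, P3, P8 the pool peaks at (9, 5, 5), and each blocked process is short somewhere: P2 on r3; P5 on r3; P4 on r1.
The rest can finish in the order P7, P0, P3, P8. Verifying each step:
  pool = (2, 3, 2)
  P7: need (0, 3, 1) fits (2, 3, 2); releases (3, 0, 1), pool now (5, 3, 3)
  P0: need (2, 2, 3) fits (5, 3, 3); releases (2, 1, 1), pool now (7, 4, 4)
  P3: need (0, 3, 1) fits (7, 4, 4); releases (0, 1, 0), pool now (7, 5, 4)
  P8: need (5, 3, 2) fits (7, 5, 4); releases (2, 0, 1), pool now (9, 5, 5)
The blocked processes can never fit:
  P2 still needs (4, 3, 6) but only (9, 5, 5) is free — short on r3
  P5 still needs (3, 5, 7) but only (9, 5, 5) is free — short on r3
  P4 still needs (5, 6, 2) but only (9, 5, 5) is free — short on r1


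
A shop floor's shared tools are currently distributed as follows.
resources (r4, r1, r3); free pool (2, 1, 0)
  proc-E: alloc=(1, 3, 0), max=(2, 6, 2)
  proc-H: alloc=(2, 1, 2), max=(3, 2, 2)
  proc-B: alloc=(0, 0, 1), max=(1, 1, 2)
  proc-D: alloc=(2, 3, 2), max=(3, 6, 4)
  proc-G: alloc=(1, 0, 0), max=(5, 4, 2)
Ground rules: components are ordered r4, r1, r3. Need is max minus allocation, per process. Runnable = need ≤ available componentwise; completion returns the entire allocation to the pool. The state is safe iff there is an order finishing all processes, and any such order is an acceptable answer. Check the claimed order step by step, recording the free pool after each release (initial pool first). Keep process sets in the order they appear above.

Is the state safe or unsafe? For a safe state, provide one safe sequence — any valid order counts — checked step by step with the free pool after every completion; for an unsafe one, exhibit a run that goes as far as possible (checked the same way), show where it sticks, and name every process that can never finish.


UNSAFE.
Key observation: the wall is r1: completing proc-H, proc-B brings the pool only to (4, 2, 3), and all the rest need more.
A maximal execution: proc-H, proc-B — then nothing else fits. Step-by-step check:
  pool = (2, 1, 0)
  proc-H: need (1, 1, 0) fits (2, 1, 0); releases (2, 1, 2), pool now (4, 2, 2)
  proc-B: need (1, 1, 1) fits (4, 2, 2); releases (0, 0, 1), pool now (4, 2, 3)
  proc-E still needs (1, 3, 2) but only (4, 2, 3) is free — short on r1
  proc-D still needs (1, 3, 2) but only (4, 2, 3) is free — short on r1
  proc-G still needs (4, 4, 2) but only (4, 2, 3) is free — short on r1
Never able to finish: proc-E, proc-D and proc-G.


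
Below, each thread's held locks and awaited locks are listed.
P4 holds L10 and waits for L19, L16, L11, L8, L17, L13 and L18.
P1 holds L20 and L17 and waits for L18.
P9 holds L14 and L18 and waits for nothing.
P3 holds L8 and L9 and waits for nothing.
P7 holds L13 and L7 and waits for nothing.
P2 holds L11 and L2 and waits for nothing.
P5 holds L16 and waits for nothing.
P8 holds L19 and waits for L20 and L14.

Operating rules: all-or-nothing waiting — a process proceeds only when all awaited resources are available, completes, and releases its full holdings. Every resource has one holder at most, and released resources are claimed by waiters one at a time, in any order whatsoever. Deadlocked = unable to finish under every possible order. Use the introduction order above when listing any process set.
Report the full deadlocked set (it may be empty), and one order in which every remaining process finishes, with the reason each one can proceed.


Nothing here is deadlocked.
Key observation: the wait relation is loop-free; peeling off processes with no waits unwinds the whole state.
One completion order for the rest: P9, P3, P2, P7, P5, P1, P8, P4.
Walking it through:
  run P9 (it waits on nothing); releases L14 and L18
  run P3 (it waits on nothing); releases L8 and L9
  run P2 (it waits on nothing); releases L11 and L2
  run P7 (it waits on nothing); releases L13 and L7
  run P5 (it waits on nothing); releases L16
  P1: everything it awaited (L18) is free; runs, freeing L20 and L17
  P8: everything it awaited (L20 and L14) is free; runs, freeing L19
  P4: everything it awaited (L19, L16, L11, L8, L17, L13 and L18) is free; runs, freeing L10


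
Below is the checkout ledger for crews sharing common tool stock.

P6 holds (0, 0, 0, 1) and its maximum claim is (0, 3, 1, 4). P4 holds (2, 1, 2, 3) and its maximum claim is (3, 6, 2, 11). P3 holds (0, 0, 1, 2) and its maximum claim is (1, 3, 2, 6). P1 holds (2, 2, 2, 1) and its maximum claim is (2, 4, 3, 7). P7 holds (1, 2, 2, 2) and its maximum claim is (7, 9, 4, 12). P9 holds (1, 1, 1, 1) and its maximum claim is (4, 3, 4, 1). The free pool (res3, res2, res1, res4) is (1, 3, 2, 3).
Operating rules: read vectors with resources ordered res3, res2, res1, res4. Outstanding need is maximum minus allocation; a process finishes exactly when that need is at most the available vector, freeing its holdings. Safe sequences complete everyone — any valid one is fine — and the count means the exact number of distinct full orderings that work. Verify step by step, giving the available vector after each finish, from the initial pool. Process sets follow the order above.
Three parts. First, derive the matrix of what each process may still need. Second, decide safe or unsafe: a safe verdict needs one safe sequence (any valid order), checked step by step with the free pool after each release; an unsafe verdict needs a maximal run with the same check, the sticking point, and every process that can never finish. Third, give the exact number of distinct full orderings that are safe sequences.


(1) Remaining need (order res3, res2, res1, res4):
  P6: (0, 3, 1, 3)
  P4: (1, 5, 0, 8)
  P3: (1, 3, 1, 4)
  P1: (0, 2, 1, 6)
  P7: (6, 7, 2, 10)
  P9: (3, 2, 3, 0)
(2) The state is SAFE; one workable sequence: P6, P3, P1, P9, P4, P7.
Key observation: the order's first zero-slack moment is P6 ((0, 3, 1, 3) needed, (1, 3, 2, 3) free — a requested resource with nothing to spare).
Walking it through:
  pool = (1, 3, 2, 3)
  P6 needs (0, 3, 1, 3) <= (1, 3, 2, 3) -> finishes; pool += (0, 0, 0, 1) = (1, 3, 2, 4)
  P3 needs (1, 3, 1, 4) <= (1, 3, 2, 4) -> finishes; pool += (0, 0, 1, 2) = (1, 3, 3, 6)
  P1 needs (0, 2, 1, 6) <= (1, 3, 3, 6) -> finishes; pool += (2, 2, 2, 1) = (3, 5, 5, 7)
  P9 needs (3, 2, 3, 0) <= (3, 5, 5, 7) -> finishes; pool += (1, 1, 1, 1) = (4, 6, 6, 8)
  P4 needs (1, 5, 0, 8) <= (4, 6, 6, 8) -> finishes; pool += (2, 1, 2, 3) = (6, 7, 8, 11)
  P7 needs (6, 7, 2, 10) <= (6, 7, 8, 11) -> finishes; pool += (1, 2, 2, 2) = (7, 9, 10, 13)
(3) Exactly 1 of the possible complete orderings is a safe sequence.


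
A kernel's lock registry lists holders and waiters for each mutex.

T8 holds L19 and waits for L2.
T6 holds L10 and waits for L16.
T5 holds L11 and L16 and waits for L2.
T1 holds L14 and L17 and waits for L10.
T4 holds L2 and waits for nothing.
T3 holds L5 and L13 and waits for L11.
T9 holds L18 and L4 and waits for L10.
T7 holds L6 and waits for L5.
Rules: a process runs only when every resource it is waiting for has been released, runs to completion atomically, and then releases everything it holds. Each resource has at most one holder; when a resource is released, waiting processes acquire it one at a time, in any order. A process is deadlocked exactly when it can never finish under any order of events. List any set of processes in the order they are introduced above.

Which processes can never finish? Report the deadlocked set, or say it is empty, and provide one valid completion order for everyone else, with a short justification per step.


No process is deadlocked.
Key observation: the wait relation is loop-free; peeling off processes with no waits unwinds the whole state.
One completion order for the rest: T4, T5, T6, T1, T3, T7, T8, T9.
Step-by-step check:
  T4 waits on nothing -> runs at once and releases L2
  T5 waits on L2 — all released -> runs and releases L11 and L16
  T6 waits on L16 — all released -> runs and releases L10
  T1 waits on L10 — all released -> runs and releases L14 and L17
  T3 waits on L11 — all released -> runs and releases L5 and L13
  T7 waits on L5 — all released -> runs and releases L6
  T8 waits on L2 — all released -> runs and releases L19
  T9 waits on L10 — all released -> runs and releases L18 and L4


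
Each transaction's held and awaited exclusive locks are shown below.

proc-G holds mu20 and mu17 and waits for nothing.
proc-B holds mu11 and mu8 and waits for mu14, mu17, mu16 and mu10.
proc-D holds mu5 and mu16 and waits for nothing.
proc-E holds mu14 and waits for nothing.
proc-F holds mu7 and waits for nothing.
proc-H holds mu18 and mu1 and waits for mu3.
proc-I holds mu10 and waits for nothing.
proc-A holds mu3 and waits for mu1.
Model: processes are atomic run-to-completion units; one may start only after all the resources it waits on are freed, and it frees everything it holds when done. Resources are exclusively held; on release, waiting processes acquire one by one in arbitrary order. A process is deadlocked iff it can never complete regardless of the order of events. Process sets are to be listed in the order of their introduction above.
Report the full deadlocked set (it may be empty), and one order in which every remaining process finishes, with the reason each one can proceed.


Deadlocked set: proc-H and proc-A.
Key observation: along proc-H -> proc-A -> proc-H, each member waits on what the next one holds — a deadlock; no other process is dragged down with it.
A valid finishing order for the others: proc-D, proc-G, proc-I, proc-E, proc-B, proc-F.
Verifying each step:
  proc-D: no waits; runs immediately, freeing mu5 and mu16
  proc-G: no waits; runs immediately, freeing mu20 and mu17
  proc-I: no waits; runs immediately, freeing mu10
  proc-E: no waits; runs immediately, freeing mu14
  proc-B waits on mu14, mu17, mu16 and mu10 — all released -> runs and releases mu11 and mu8
  proc-F: no waits; runs immediately, freeing mu7


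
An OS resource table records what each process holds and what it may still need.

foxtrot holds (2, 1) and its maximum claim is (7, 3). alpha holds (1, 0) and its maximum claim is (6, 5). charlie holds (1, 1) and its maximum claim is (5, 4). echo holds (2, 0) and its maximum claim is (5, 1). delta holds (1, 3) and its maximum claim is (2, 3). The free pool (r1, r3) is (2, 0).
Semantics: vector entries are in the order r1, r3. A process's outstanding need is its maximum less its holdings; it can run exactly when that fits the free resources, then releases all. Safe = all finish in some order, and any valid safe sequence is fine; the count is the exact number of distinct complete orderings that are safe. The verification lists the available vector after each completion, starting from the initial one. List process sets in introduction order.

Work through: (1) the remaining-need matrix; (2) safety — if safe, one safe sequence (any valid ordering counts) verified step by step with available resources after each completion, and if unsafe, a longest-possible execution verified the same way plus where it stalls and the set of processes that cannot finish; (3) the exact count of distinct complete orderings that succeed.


(1) Remaining need (order r1, r3):
  foxtrot: (5, 2)
  alpha: (5, 5)
  charlie: (4, 3)
  echo: (3, 1)
  delta: (1, 0)
(2) SAFE, for example via the order delta, echo, charlie, foxtrot, alpha.
Key observation: the order's first zero-slack moment is echo ((3, 1) needed, (3, 3) free — a requested resource with nothing to spare).
Verifying each step:
  pool = (2, 0)
  delta: need (1, 0) fits (2, 0); releases (1, 3), pool now (3, 3)
  echo: need (3, 1) fits (3, 3); releases (2, 0), pool now (5, 3)
  charlie: need (4, 3) fits (5, 3); releases (1, 1), pool now (6, 4)
  foxtrot: need (5, 2) fits (6, 4); releases (2, 1), pool now (8, 5)
  alpha: need (5, 5) fits (8, 5); releases (1, 0), pool now (9, 5)
(3) The exact count: 2 of the possible complete orderings are safe sequences.


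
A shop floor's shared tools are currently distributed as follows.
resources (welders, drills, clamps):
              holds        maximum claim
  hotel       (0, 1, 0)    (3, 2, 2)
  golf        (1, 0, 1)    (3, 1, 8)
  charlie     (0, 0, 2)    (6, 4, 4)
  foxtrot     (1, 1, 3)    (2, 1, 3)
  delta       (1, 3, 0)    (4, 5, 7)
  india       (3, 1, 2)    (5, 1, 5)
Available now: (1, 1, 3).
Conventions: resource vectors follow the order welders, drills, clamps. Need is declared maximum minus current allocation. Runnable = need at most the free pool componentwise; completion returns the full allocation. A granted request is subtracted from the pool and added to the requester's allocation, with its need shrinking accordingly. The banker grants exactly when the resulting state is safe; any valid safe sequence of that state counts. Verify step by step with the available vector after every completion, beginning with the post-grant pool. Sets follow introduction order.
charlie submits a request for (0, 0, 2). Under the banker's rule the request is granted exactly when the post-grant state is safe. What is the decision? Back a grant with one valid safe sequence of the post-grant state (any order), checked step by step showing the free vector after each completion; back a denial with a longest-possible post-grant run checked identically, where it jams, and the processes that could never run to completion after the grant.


DENY — the pretend-granted state is unsafe.
Key observation: after foxtrot, india, hotel the pool peaks at (5, 4, 6), and each blocked process is short somewhere: golf on clamps; charlie on welders; delta on clamps.
After a pretend grant, a maximal execution: foxtrot, india, hotel — then nothing else fits. Check, step by step:
  pool = (1, 1, 1)
  run foxtrot (needs (1, 0, 0), free (1, 1, 1)); after release of (1, 1, 3) the pool is (2, 2, 4)
  run india (needs (2, 0, 3), free (2, 2, 4)); after release of (3, 1, 2) the pool is (5, 3, 6)
  run hotel (needs (3, 1, 2), free (5, 3, 6)); after release of (0, 1, 0) the pool is (5, 4, 6)
  golf cannot run: need (2, 1, 7) vs free (5, 4, 6) (insufficient clamps)
  charlie cannot run: need (6, 4, 0) vs free (5, 4, 6) (insufficient welders)
  delta cannot run: need (3, 2, 7) vs free (5, 4, 6) (insufficient clamps)
Had the request been granted, golf, charlie and delta could never finish.


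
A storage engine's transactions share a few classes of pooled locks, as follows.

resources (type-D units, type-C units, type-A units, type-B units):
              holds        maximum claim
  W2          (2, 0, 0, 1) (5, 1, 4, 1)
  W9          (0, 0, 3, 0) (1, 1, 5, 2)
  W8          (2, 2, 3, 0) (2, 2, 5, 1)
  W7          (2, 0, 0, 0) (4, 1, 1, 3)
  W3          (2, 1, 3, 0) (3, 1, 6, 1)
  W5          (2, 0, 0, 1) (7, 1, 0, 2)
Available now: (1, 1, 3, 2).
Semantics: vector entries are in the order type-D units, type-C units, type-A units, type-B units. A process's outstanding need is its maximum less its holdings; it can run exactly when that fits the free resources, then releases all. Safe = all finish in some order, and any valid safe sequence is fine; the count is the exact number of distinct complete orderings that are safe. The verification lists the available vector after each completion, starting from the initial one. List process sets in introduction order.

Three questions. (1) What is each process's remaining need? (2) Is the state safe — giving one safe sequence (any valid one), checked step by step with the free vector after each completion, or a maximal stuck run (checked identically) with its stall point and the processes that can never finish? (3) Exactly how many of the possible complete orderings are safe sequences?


(1) Outstanding need per process (order type-D units, type-C units, type-A units, type-B units):
  W2: (3, 1, 4, 0)
  W9: (1, 1, 2, 2)
  W8: (0, 0, 2, 1)
  W7: (2, 1, 1, 3)
  W3: (1, 0, 3, 1)
  W5: (5, 1, 0, 1)
(2) SAFE, for example via the order W3, W8, W9, W2, W5, W7.
Key observation: the first exact fit in this order is W3 — it needs (1, 0, 3, 1) with (1, 1, 3, 2) free, meeting a requested resource to the last unit.
Walking it through:
  pool = (1, 1, 3, 2)
  W3: need (1, 0, 3, 1) fits (1, 1, 3, 2); releases (2, 1, 3, 0), pool now (3, 2, 6, 2)
  W8: need (0, 0, 2, 1) fits (3, 2, 6, 2); releases (2, 2, 3, 0), pool now (5, 4, 9, 2)
  W9: need (1, 1, 2, 2) fits (5, 4, 9, 2); releases (0, 0, 3, 0), pool now (5, 4, 12, 2)
  W2: need (3, 1, 4, 0) fits (5, 4, 12, 2); releases (2, 0, 0, 1), pool now (7, 4, 12, 3)
  W5: need (5, 1, 0, 1) fits (7, 4, 12, 3); releases (2, 0, 0, 1), pool now (9, 4, 12, 4)
  W7: need (2, 1, 1, 3) fits (9, 4, 12, 4); releases (2, 0, 0, 0), pool now (11, 4, 12, 4)
(3) The exact count: 120 of the possible complete orderings are safe sequences.


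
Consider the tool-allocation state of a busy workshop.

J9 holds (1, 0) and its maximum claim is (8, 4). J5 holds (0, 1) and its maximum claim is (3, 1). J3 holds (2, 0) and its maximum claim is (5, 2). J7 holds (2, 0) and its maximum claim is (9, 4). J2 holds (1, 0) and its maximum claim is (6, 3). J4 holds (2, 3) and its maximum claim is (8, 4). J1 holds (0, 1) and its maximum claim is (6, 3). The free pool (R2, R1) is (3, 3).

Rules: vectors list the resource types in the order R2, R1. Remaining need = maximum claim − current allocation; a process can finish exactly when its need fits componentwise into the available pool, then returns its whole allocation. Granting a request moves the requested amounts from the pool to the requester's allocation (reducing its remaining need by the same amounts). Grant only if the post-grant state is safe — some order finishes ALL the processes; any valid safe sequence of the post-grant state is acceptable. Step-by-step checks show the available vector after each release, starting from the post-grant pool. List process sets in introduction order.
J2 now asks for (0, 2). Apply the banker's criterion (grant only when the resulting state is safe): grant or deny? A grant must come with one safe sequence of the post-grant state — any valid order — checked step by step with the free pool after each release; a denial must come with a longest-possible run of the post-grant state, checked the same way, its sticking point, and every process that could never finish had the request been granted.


GRANT. The post-grant state is safe; one safe sequence: J5, J3, J2, J1, J4, J9, J7.
Key observation: granting shrinks the pool to (3, 1), yet J5 still fits and the chain goes through.
Step-by-step check of the post-grant state:
  pool = (3, 1)
  J5: need (3, 0) fits (3, 1); releases (0, 1), pool now (3, 2)
  J3: need (3, 2) fits (3, 2); releases (2, 0), pool now (5, 2)
  J2: need (5, 1) fits (5, 2); releases (1, 2), pool now (6, 4)
  J1: need (6, 2) fits (6, 4); releases (0, 1), pool now (6, 5)
  J4: need (6, 1) fits (6, 5); releases (2, 3), pool now (8, 8)
  J9: need (7, 4) fits (8, 8); releases (1, 0), pool now (9, 8)
  J7: need (7, 4) fits (9, 8); releases (2, 0), pool now (11, 8)


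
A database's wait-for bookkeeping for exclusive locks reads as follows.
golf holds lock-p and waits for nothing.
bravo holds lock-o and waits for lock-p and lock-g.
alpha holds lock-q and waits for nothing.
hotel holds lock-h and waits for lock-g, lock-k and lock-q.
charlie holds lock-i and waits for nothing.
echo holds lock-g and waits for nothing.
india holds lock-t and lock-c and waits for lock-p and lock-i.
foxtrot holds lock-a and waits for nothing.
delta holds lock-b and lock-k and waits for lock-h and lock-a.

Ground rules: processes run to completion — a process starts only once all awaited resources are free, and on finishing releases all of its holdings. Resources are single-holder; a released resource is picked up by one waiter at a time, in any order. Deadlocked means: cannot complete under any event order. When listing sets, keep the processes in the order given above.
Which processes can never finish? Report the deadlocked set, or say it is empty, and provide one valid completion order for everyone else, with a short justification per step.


Deadlocked set: hotel and delta.
Key observation: the cycle hotel -> delta -> hotel can never break — each member waits on the next; no other process is dragged down with it.
One completion order for the rest: golf, foxtrot, alpha, echo, charlie, india, bravo.
Step-by-step check:
  run golf (it waits on nothing); releases lock-p
  run foxtrot (it waits on nothing); releases lock-a
  run alpha (it waits on nothing); releases lock-q
  run echo (it waits on nothing); releases lock-g
  run charlie (it waits on nothing); releases lock-i
  run india (all its waits — lock-p and lock-i — are resolved); releases lock-t and lock-c
  run bravo (all its waits — lock-p and lock-g — are resolved); releases lock-o


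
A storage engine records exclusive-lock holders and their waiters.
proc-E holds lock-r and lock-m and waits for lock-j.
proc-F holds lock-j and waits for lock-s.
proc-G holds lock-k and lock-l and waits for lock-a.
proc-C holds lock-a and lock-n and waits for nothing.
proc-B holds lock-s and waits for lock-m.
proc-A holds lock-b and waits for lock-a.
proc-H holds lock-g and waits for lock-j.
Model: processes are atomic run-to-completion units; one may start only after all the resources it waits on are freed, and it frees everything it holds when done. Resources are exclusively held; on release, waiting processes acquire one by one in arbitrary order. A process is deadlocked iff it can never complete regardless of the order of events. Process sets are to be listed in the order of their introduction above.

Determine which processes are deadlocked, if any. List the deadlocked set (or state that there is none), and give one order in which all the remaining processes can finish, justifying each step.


The deadlocked set is proc-E, proc-F, proc-B and proc-H.
Key observation: the knot is the closed ring of waits proc-E -> proc-F -> proc-B -> proc-E; proc-H waits into the deadlock from upstream.
One completion order for the rest: proc-C, proc-A, proc-G.
Walking it through:
  proc-C: no waits; runs immediately, freeing lock-a and lock-n
  proc-A waits on lock-a — all released -> runs and releases lock-b
  proc-G waits on lock-a — all released -> runs and releases lock-k and lock-l


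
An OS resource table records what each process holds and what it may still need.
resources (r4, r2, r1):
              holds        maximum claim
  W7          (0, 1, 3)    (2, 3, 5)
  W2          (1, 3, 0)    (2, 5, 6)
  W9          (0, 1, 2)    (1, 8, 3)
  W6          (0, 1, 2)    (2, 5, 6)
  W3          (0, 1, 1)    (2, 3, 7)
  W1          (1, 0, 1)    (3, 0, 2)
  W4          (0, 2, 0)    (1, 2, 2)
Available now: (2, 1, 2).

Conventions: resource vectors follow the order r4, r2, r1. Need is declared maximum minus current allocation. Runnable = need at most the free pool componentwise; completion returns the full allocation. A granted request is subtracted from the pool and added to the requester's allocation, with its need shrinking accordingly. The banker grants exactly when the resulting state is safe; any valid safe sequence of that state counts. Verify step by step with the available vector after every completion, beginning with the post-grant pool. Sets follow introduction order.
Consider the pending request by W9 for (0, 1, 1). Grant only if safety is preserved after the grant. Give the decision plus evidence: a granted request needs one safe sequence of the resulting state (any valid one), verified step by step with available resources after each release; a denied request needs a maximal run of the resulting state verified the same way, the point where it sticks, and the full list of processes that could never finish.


DENY: after the grant no complete ordering would exist.
Key observation: after W1, W4, W7 the pool peaks at (3, 3, 5), and each blocked process is short somewhere: W2 on r1; W9 on r2; W6 on r2; W3 on r1.
Pretend the grant happened; the run W1, W4, W7 goes as far as possible. Walking it through:
  pool = (2, 0, 1)
  run W1 (needs (2, 0, 1), free (2, 0, 1)); after release of (1, 0, 1) the pool is (3, 0, 2)
  run W4 (needs (1, 0, 2), free (3, 0, 2)); after release of (0, 2, 0) the pool is (3, 2, 2)
  run W7 (needs (2, 2, 2), free (3, 2, 2)); after release of (0, 1, 3) the pool is (3, 3, 5)
  W2 still needs (1, 2, 6) but only (3, 3, 5) is free — short on r1
  W9 still needs (1, 6, 0) but only (3, 3, 5) is free — short on r2
  W6 still needs (2, 4, 4) but only (3, 3, 5) is free — short on r2
  W3 still needs (2, 2, 6) but only (3, 3, 5) is free — short on r1
Processes that could never finish after the grant: W2, W9, W6 and W3.


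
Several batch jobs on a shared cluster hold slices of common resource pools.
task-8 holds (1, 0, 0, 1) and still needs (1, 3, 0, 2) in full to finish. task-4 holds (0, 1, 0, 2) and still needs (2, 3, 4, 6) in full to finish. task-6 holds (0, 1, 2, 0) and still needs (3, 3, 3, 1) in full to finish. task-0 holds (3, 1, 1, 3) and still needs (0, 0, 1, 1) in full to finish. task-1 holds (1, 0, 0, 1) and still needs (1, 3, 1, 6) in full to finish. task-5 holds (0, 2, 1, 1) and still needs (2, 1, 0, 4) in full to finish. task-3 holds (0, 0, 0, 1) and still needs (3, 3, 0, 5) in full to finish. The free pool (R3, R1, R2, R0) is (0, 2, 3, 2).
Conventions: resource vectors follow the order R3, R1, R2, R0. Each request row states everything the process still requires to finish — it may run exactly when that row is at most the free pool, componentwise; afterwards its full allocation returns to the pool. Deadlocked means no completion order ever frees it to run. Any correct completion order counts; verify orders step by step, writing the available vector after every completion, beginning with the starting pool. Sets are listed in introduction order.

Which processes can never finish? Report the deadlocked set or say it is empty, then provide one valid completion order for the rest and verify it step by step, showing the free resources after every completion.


Nothing here is deadlocked.
Key observation: no deadlock: task-0 fits now, and the freed resources carry the rest through.
One completion order for the rest: task-0, task-3, task-1, task-6, task-8, task-5, task-4. Verifying each step:
  pool = (0, 2, 3, 2)
  run task-0 (needs (0, 0, 1, 1), free (0, 2, 3, 2)); after release of (3, 1, 1, 3) the pool is (3, 3, 4, 5)
  run task-3 (needs (3, 3, 0, 5), free (3, 3, 4, 5)); after release of (0, 0, 0, 1) the pool is (3, 3, 4, 6)
  run task-1 (needs (1, 3, 1, 6), free (3, 3, 4, 6)); after release of (1, 0, 0, 1) the pool is (4, 3, 4, 7)
  run task-6 (needs (3, 3, 3, 1), free (4, 3, 4, 7)); after release of (0, 1, 2, 0) the pool is (4, 4, 6, 7)
  run task-8 (needs (1, 3, 0, 2), free (4, 4, 6, 7)); after release of (1, 0, 0, 1) the pool is (5, 4, 6, 8)
  run task-5 (needs (2, 1, 0, 4), free (5, 4, 6, 8)); after release of (0, 2, 1, 1) the pool is (5, 6, 7, 9)
  run task-4 (needs (2, 3, 4, 6), free (5, 6, 7, 9)); after release of (0, 1, 0, 2) the pool is (5, 7, 7, 11)


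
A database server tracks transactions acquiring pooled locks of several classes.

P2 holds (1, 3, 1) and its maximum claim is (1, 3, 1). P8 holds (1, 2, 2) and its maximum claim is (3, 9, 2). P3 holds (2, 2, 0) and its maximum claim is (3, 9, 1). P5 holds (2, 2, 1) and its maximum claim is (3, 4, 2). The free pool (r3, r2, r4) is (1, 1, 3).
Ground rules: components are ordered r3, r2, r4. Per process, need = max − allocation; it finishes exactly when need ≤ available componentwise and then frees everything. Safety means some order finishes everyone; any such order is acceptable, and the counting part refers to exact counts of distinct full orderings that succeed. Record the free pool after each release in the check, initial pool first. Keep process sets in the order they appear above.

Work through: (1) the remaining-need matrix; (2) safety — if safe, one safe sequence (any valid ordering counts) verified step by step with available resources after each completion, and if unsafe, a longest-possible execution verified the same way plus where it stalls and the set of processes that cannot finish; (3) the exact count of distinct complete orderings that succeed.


(1) Outstanding need per process (order r3, r2, r4):
  P2: (0, 0, 0)
  P8: (2, 7, 0)
  P3: (1, 7, 1)
  P5: (1, 2, 1)
(2) UNSAFE.
Key observation: the pool after P2, P5 is (4, 6, 5); every surviving request exceeds it in r2, so progress ends there.
Going as far as possible: P2, P5; after that, nothing fits. Check, step by step:
  pool = (1, 1, 3)
  P2: need (0, 0, 0) fits (1, 1, 3); releases (1, 3, 1), pool now (2, 4, 4)
  P5: need (1, 2, 1) fits (2, 4, 4); releases (2, 2, 1), pool now (4, 6, 5)
  P8 cannot run: need (2, 7, 0) vs free (4, 6, 5) (insufficient r2)
  P3 cannot run: need (1, 7, 1) vs free (4, 6, 5) (insufficient r2)
Permanently blocked: P8 and P3.
(3) Precisely 0 of the possible complete orderings are safe sequences.


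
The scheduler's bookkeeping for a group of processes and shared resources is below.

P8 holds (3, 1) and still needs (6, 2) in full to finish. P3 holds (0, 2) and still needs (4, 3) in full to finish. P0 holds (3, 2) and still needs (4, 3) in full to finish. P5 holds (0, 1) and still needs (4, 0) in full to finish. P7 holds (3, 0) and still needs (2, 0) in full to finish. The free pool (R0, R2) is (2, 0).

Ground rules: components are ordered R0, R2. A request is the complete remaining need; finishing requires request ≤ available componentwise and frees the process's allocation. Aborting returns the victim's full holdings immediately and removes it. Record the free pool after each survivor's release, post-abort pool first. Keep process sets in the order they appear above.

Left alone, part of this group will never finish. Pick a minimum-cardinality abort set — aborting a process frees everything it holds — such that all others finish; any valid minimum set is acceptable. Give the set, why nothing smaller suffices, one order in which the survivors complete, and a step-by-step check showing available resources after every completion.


Abort P0.
Key observation: before aborting P0, P8 was permanently blocked — no order could ever run it; afterwards it completes at step 2.
Why nothing smaller works: aborting no one leaves the state deadlocked as given.
The survivors complete as P7, P8, P3, P5. Check, step by step (starting from the post-abort pool):
  pool = (5, 2)
  P7: need (2, 0) fits (5, 2); releases (3, 0), pool now (8, 2)
  P8: need (6, 2) fits (8, 2); releases (3, 1), pool now (11, 3)
  P3: need (4, 3) fits (11, 3); releases (0, 2), pool now (11, 5)
  P5: need (4, 0) fits (11, 5); releases (0, 1), pool now (11, 6)
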